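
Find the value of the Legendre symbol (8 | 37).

-1

Pull out 2^3: since 37 ≡ 5 (mod 8), (2/37) = -1, so (2/37)^3 = -1.
Reached (1/37) = 1. Collecting the sign flips along the way, the symbol is -1.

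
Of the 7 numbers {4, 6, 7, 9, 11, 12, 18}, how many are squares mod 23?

5

(4/23) = +1 → QR.
(6/23) = +1 → QR.
(7/23) = -1 → non-residue.
(9/23) = +1 → QR.
(11/23) = -1 → non-residue.
(12/23) = +1 → QR.
(18/23) = +1 → QR.
Total quadratic residues among the 7: 5.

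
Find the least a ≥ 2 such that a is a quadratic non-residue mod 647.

5

(2/647) = +1, so 2 is a residue.
(3/647) = +1, so 3 is a residue.
(4/647) = +1, so 4 is a residue.
(5/647) = −1, so 5 is the smallest positive non-residue mod 647.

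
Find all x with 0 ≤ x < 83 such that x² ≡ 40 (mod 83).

17, 66

Since 83 ≡ 3 (mod 4), a square root of 40 is 40^((83+1)/4) = 40^21 mod 83.
Repeated squaring: 40^2≡23, 40^4≡31, 40^8≡48, 40^16≡63 (mod 83).
40^21 = 40^(16+4+1) ≡ 17 (mod 83).
Check: 17² = 289 ≡ 40 (mod 83). The two roots are 17 and 66.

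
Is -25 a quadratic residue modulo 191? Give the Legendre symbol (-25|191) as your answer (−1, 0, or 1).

-1

First reduce: -25 ≡ 166 (mod 191).
Pull out 2: since 191 ≡ 7 (mod 8), (2/191) = +1.
Reciprocity: 83 ≡ 3 and 191 ≡ 3 (mod 4), so (83/191) = −(191/83).
Reduce top mod 83: now compute (25/83).
Reciprocity: 25 ≡ 1 and 83 ≡ 3 (mod 4), so (25/83) = +(83/25).
Reduce top mod 25: now compute (8/25).
Pull out 2^3: since 25 ≡ 1 (mod 8), (2/25) = +1, so (2/25)^3 = +1.
Reached (1/25) = 1. Collecting the sign flips along the way, the symbol is -1.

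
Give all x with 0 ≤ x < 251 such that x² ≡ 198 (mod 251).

Since 251 ≡ 3 (mod 4), a square root of 198 is 198^((251+1)/4) = 198^63 mod 251.
Repeated squaring: 198^2≡48, 198^4≡45, 198^8≡17, 198^16≡38, 198^32≡189 (mod 251).
198^63 = 198^(32+16+8+4+2+1) ≡ 169 (mod 251).
Check: 169² = 28561 ≡ 198 (mod 251). The two roots are 82 and 169.

82, 169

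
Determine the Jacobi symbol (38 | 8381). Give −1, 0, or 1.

1

Pull out 2: since 8381 ≡ 5 (mod 8), (2/8381) = -1.
Reciprocity: 19 ≡ 3 and 8381 ≡ 1 (mod 4), so (19/8381) = +(8381/19).
Reduce top mod 19: now compute (2/19).
Pull out 2: since 19 ≡ 3 (mod 8), (2/19) = -1.
Reached (1/19) = 1. Collecting the sign flips along the way, the symbol is +1.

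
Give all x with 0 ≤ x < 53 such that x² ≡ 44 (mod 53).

53 ≡ 1 (mod 4), so we find a root by search.
Trying successive values, 16² = 256 ≡ 44 (mod 53). The other root is 53 − 16 = 37.

16, 37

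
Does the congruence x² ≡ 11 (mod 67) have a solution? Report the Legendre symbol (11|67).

Reciprocity: 11 ≡ 3 and 67 ≡ 3 (mod 4), so (11/67) = −(67/11).
Reduce top mod 11: now compute (1/11).
Reached (1/11) = 1. Collecting the sign flips along the way, the symbol is -1.

-1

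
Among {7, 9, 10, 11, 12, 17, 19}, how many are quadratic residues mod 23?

2

(7/23) = -1 → non-residue.
(9/23) = +1 → QR.
(10/23) = -1 → non-residue.
(11/23) = -1 → non-residue.
(12/23) = +1 → QR.
(17/23) = -1 → non-residue.
(19/23) = -1 → non-residue.
Total quadratic residues among the 7: 2.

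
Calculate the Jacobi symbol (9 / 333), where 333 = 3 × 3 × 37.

0

Reciprocity: 9 ≡ 1 and 333 ≡ 1 (mod 4), so (9/333) = +(333/9).
Reduce top mod 9: now compute (0/9).
Top reduces to 0: gcd > 1, so the symbol is 0.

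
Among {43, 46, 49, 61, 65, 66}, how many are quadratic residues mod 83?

(43/83) = -1 → non-residue.
(46/83) = -1 → non-residue.
(49/83) = +1 → QR.
(61/83) = +1 → QR.
(65/83) = +1 → QR.
(66/83) = -1 → non-residue.
Total quadratic residues among the 6: 3.

3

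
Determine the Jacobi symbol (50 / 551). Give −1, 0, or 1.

Pull out 2: since 551 ≡ 7 (mod 8), (2/551) = +1.
Reciprocity: 25 ≡ 1 and 551 ≡ 3 (mod 4), so (25/551) = +(551/25).
Reduce top mod 25: now compute (1/25).
Reached (1/25) = 1. Collecting the sign flips along the way, the symbol is +1.

1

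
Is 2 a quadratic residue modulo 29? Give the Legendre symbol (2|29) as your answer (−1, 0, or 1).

-1

Euler's criterion: (2/29) ≡ 2^14 (mod 29).
2^2 ≡ 4 (mod 29)
2^4 ≡ 16 (mod 29)
2^8 ≡ 24 (mod 29)
2^14 = 2^(8+4+2) ≡ 28 (mod 29).
Result is 28 ≡ −1, so (2/29) = −1.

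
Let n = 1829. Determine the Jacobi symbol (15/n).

-1

Reciprocity: 15 ≡ 3 and 1829 ≡ 1 (mod 4), so (15/1829) = +(1829/15).
Reduce top mod 15: now compute (14/15).
Pull out 2: since 15 ≡ 7 (mod 8), (2/15) = +1.
Reciprocity: 7 ≡ 3 and 15 ≡ 3 (mod 4), so (7/15) = −(15/7).
Reduce top mod 7: now compute (1/7).
Reached (1/7) = 1. Collecting the sign flips along the way, the symbol is -1.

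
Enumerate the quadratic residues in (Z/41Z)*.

Square k = 1,…,20 (k and 41−k give the same square):
1²=1, 2²=4, 3²=9, 4²=16, 5²=25, 6²=36, 7²≡8, 8²≡23, 9²≡40, 10²≡18, 11²≡39, 12²≡21, 13²≡5, 14²≡32, 15²≡20, 16²≡10, 17²≡2, 18²≡37, 19²≡33, 20²≡31 (mod 41).
So the quadratic residues mod 41 are {1, 2, 4, 5, 8, 9, 10, 16, 18, 20, 21, 23, 25, 31, 32, 33, 36, 37, 39, 40}.

1 2 4 5 8 9 10 16 18 20 21 23 25 31 32 33 36 37 39 40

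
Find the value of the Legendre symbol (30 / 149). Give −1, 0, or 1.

1

Pull out 2: since 149 ≡ 5 (mod 8), (2/149) = -1.
Reciprocity: 15 ≡ 3 and 149 ≡ 1 (mod 4), so (15/149) = +(149/15).
Reduce top mod 15: now compute (14/15).
Pull out 2: since 15 ≡ 7 (mod 8), (2/15) = +1.
Reciprocity: 7 ≡ 3 and 15 ≡ 3 (mod 4), so (7/15) = −(15/7).
Reduce top mod 7: now compute (1/7).
Reached (1/7) = 1. Collecting the sign flips along the way, the symbol is +1.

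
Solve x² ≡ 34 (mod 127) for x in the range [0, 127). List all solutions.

Since 127 ≡ 3 (mod 4), a square root of 34 is 34^((127+1)/4) = 34^32 mod 127.
Repeated squaring: 34^2≡13, 34^4≡42, 34^8≡113, 34^16≡69, 34^32≡62 (mod 127).
34^32 = 34^(32) ≡ 62 (mod 127).
Check: 62² = 3844 ≡ 34 (mod 127). The two roots are 62 and 65.

62, 65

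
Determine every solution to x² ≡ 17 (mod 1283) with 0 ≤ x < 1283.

360, 923

Since 1283 ≡ 3 (mod 4), a square root of 17 is 17^((1283+1)/4) = 17^321 mod 1283.
Repeated squaring: 17^2≡289, 17^4≡126, 17^8≡480, 17^16≡743, 17^32≡359, 17^64≡581, 17^128≡132, 17^256≡745 (mod 1283).
17^321 = 17^(256+64+1) ≡ 360 (mod 1283).
Check: 360² = 129600 ≡ 17 (mod 1283). The two roots are 360 and 923.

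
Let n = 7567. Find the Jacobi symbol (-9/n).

-1

First reduce: -9 ≡ 7558 (mod 7567).
Pull out 2: since 7567 ≡ 7 (mod 8), (2/7567) = +1.
Reciprocity: 3779 ≡ 3 and 7567 ≡ 3 (mod 4), so (3779/7567) = −(7567/3779).
Reduce top mod 3779: now compute (9/3779).
Reciprocity: 9 ≡ 1 and 3779 ≡ 3 (mod 4), so (9/3779) = +(3779/9).
Reduce top mod 9: now compute (8/9).
Pull out 2^3: since 9 ≡ 1 (mod 8), (2/9) = +1, so (2/9)^3 = +1.
Reached (1/9) = 1. Collecting the sign flips along the way, the symbol is -1.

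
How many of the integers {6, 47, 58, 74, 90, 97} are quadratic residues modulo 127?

(6/127) = -1 → non-residue.
(47/127) = +1 → QR.
(58/127) = -1 → non-residue.
(74/127) = +1 → QR.
(90/127) = -1 → non-residue.
(97/127) = -1 → non-residue.
Total quadratic residues among the 6: 2.

2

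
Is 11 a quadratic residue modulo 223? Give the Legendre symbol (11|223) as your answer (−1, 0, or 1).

Euler's criterion: (11/223) ≡ 11^111 (mod 223).
11^2 ≡ 121 (mod 223)
11^4 ≡ 146 (mod 223)
11^8 ≡ 131 (mod 223)
11^16 ≡ 213 (mod 223)
11^32 ≡ 100 (mod 223)
11^64 ≡ 188 (mod 223)
11^111 = 11^(64+32+8+4+2+1) ≡ 222 (mod 223).
Result is 222 ≡ −1, so (11/223) = −1.

-1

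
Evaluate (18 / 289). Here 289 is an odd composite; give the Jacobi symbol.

1

Pull out 2: since 289 ≡ 1 (mod 8), (2/289) = +1.
Reciprocity: 9 ≡ 1 and 289 ≡ 1 (mod 4), so (9/289) = +(289/9).
Reduce top mod 9: now compute (1/9).
Reached (1/9) = 1. Collecting the sign flips along the way, the symbol is +1.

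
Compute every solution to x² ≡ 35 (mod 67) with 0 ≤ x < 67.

Since 67 ≡ 3 (mod 4), a square root of 35 is 35^((67+1)/4) = 35^17 mod 67.
Repeated squaring: 35^2≡19, 35^4≡26, 35^8≡6, 35^16≡36 (mod 67).
35^17 = 35^(16+1) ≡ 54 (mod 67).
Check: 54² = 2916 ≡ 35 (mod 67). The two roots are 13 and 54.

13, 54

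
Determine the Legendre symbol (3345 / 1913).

First reduce: 3345 ≡ 1432 (mod 1913).
Pull out 2^3: since 1913 ≡ 1 (mod 8), (2/1913) = +1, so (2/1913)^3 = +1.
Reciprocity: 179 ≡ 3 and 1913 ≡ 1 (mod 4), so (179/1913) = +(1913/179).
Reduce top mod 179: now compute (123/179).
Reciprocity: 123 ≡ 3 and 179 ≡ 3 (mod 4), so (123/179) = −(179/123).
Reduce top mod 123: now compute (56/123).
Pull out 2^3: since 123 ≡ 3 (mod 8), (2/123) = -1, so (2/123)^3 = -1.
Reciprocity: 7 ≡ 3 and 123 ≡ 3 (mod 4), so (7/123) = −(123/7).
Reduce top mod 7: now compute (4/7).
Pull out 2^2: since 7 ≡ 7 (mod 8), (2/7) = +1, so (2/7)^2 = +1.
Reached (1/7) = 1. Collecting the sign flips along the way, the symbol is -1.

-1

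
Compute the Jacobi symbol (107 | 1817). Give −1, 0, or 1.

1

Reciprocity: 107 ≡ 3 and 1817 ≡ 1 (mod 4), so (107/1817) = +(1817/107).
Reduce top mod 107: now compute (105/107).
Reciprocity: 105 ≡ 1 and 107 ≡ 3 (mod 4), so (105/107) = +(107/105).
Reduce top mod 105: now compute (2/105).
Pull out 2: since 105 ≡ 1 (mod 8), (2/105) = +1.
Reached (1/105) = 1. Collecting the sign flips along the way, the symbol is +1.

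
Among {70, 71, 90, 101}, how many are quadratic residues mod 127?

(70/127) = +1 → QR.
(71/127) = +1 → QR.
(90/127) = -1 → non-residue.
(101/127) = -1 → non-residue.
Total quadratic residues among the 4: 2.

2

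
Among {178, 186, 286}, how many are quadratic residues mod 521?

(178/521) = -1 → non-residue.
(186/521) = -1 → non-residue.
(286/521) = +1 → QR.
Total quadratic residues among the 3: 1.

1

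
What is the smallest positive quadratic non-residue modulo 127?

(2/127) = +1, so 2 is a residue.
(3/127) = −1, so 3 is the smallest positive non-residue mod 127.

3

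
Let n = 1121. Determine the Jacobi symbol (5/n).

1

Reciprocity: 5 ≡ 1 and 1121 ≡ 1 (mod 4), so (5/1121) = +(1121/5).
Reduce top mod 5: now compute (1/5).
Reached (1/5) = 1. Collecting the sign flips along the way, the symbol is +1.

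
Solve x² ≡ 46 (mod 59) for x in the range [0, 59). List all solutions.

Since 59 ≡ 3 (mod 4), a square root of 46 is 46^((59+1)/4) = 46^15 mod 59.
Repeated squaring: 46^2≡51, 46^4≡5, 46^8≡25 (mod 59).
46^15 = 46^(8+4+2+1) ≡ 20 (mod 59).
Check: 20² = 400 ≡ 46 (mod 59). The two roots are 20 and 39.

20, 39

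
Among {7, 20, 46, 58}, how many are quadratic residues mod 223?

2

(7/223) = +1 → QR.
(20/223) = -1 → non-residue.
(46/223) = -1 → non-residue.
(58/223) = +1 → QR.
Total quadratic residues among the 4: 2.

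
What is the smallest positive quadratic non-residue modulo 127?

3

(2/127) = +1, so 2 is a residue.
(3/127) = −1, so 3 is the smallest positive non-residue mod 127.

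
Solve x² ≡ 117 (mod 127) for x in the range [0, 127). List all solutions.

25, 102

Since 127 ≡ 3 (mod 4), a square root of 117 is 117^((127+1)/4) = 117^32 mod 127.
Repeated squaring: 117^2≡100, 117^4≡94, 117^8≡73, 117^16≡122, 117^32≡25 (mod 127).
117^32 = 117^(32) ≡ 25 (mod 127).
Check: 25² = 625 ≡ 117 (mod 127). The two roots are 25 and 102.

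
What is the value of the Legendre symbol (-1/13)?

First reduce: -1 ≡ 12 (mod 13).
Pull out 2^2: since 13 ≡ 5 (mod 8), (2/13) = -1, so (2/13)^2 = +1.
Reciprocity: 3 ≡ 3 and 13 ≡ 1 (mod 4), so (3/13) = +(13/3).
Reduce top mod 3: now compute (1/3).
Reached (1/3) = 1. Collecting the sign flips along the way, the symbol is +1.

1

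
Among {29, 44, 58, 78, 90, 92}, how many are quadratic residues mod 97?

1

(29/97) = -1 → non-residue.
(44/97) = +1 → QR.
(58/97) = -1 → non-residue.
(78/97) = -1 → non-residue.
(90/97) = -1 → non-residue.
(92/97) = -1 → non-residue.
Total quadratic residues among the 6: 1.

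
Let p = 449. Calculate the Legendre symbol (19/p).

Euler's criterion: (19/449) ≡ 19^224 (mod 449).
19^2 ≡ 361 (mod 449)
19^4 ≡ 111 (mod 449)
19^8 ≡ 198 (mod 449)
19^16 ≡ 141 (mod 449)
19^32 ≡ 125 (mod 449)
19^64 ≡ 359 (mod 449)
19^128 ≡ 18 (mod 449)
19^224 = 19^(128+64+32) ≡ 448 (mod 449).
Result is 448 ≡ −1, so (19/449) = −1.

-1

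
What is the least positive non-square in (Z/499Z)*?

2

(2/499) = −1, so 2 is the smallest positive non-residue mod 499.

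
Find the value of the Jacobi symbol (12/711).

Pull out 2^2: since 711 ≡ 7 (mod 8), (2/711) = +1, so (2/711)^2 = +1.
Reciprocity: 3 ≡ 3 and 711 ≡ 3 (mod 4), so (3/711) = −(711/3).
Reduce top mod 3: now compute (0/3).
Top reduces to 0: gcd > 1, so the symbol is 0.

0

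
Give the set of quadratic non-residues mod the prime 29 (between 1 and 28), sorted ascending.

2 3 8 10 11 12 14 15 17 18 19 21 26 27

Square k = 1,…,14 (k and 29−k give the same square):
1²=1, 2²=4, 3²=9, 4²=16, 5²=25, 6²≡7, 7²≡20, 8²≡6, 9²≡23, 10²≡13, 11²≡5, 12²≡28, 13²≡24, 14²≡22 (mod 29).
The residues are {1, 4, 5, 6, 7, 9, 13, 16, 20, 22, 23, 24, 25, 28}; the non-residues are the remaining 14 nonzero classes.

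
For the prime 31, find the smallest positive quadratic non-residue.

3

(2/31) = +1, so 2 is a residue.
(3/31) = −1, so 3 is the smallest positive non-residue mod 31.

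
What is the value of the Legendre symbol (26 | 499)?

Pull out 2: since 499 ≡ 3 (mod 8), (2/499) = -1.
Reciprocity: 13 ≡ 1 and 499 ≡ 3 (mod 4), so (13/499) = +(499/13).
Reduce top mod 13: now compute (5/13).
Reciprocity: 5 ≡ 1 and 13 ≡ 1 (mod 4), so (5/13) = +(13/5).
Reduce top mod 5: now compute (3/5).
Reciprocity: 3 ≡ 3 and 5 ≡ 1 (mod 4), so (3/5) = +(5/3).
Reduce top mod 3: now compute (2/3).
Pull out 2: since 3 ≡ 3 (mod 8), (2/3) = -1.
Reached (1/3) = 1. Collecting the sign flips along the way, the symbol is +1.

1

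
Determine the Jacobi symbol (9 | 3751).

1

Reciprocity: 9 ≡ 1 and 3751 ≡ 3 (mod 4), so (9/3751) = +(3751/9).
Reduce top mod 9: now compute (7/9).
Reciprocity: 7 ≡ 3 and 9 ≡ 1 (mod 4), so (7/9) = +(9/7).
Reduce top mod 7: now compute (2/7).
Pull out 2: since 7 ≡ 7 (mod 8), (2/7) = +1.
Reached (1/7) = 1. Collecting the sign flips along the way, the symbol is +1.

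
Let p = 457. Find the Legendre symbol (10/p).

-1

Euler's criterion: (10/457) ≡ 10^228 (mod 457).
10^2 ≡ 100 (mod 457)
10^4 ≡ 403 (mod 457)
10^8 ≡ 174 (mod 457)
10^16 ≡ 114 (mod 457)
10^32 ≡ 200 (mod 457)
10^64 ≡ 241 (mod 457)
10^128 ≡ 42 (mod 457)
10^228 = 10^(128+64+32+4) ≡ 456 (mod 457).
Result is 456 ≡ −1, so (10/457) = −1.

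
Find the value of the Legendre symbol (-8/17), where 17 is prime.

1

Euler's criterion: (-8/17) ≡ 9^8 (mod 17).
9^2 ≡ 13 (mod 17)
9^4 ≡ 16 (mod 17)
9^8 ≡ 1 (mod 17)
9^8 = 9^(8) ≡ 1 (mod 17).
Result is 1, so (-8/17) = 1.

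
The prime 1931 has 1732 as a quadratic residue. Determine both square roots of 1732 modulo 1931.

354, 1577

Since 1931 ≡ 3 (mod 4), a square root of 1732 is 1732^((1931+1)/4) = 1732^483 mod 1931.
Repeated squaring: 1732^2≡981, 1732^4≡723, 1732^8≡1359, 1732^16≡845, 1732^32≡1486, 1732^64≡1063, 1732^128≡334, 1732^256≡1489 (mod 1931).
1732^483 = 1732^(256+128+64+32+2+1) ≡ 1577 (mod 1931).
Check: 1577² = 2486929 ≡ 1732 (mod 1931). The two roots are 354 and 1577.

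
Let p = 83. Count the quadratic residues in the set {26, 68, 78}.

(26/83) = +1 → QR.
(68/83) = +1 → QR.
(78/83) = +1 → QR.
Total quadratic residues among the 3: 3.

3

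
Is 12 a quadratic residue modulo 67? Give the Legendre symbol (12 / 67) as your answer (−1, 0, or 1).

Euler's criterion: (12/67) ≡ 12^33 (mod 67).
12^2 ≡ 10 (mod 67)
12^4 ≡ 33 (mod 67)
12^8 ≡ 17 (mod 67)
12^16 ≡ 21 (mod 67)
12^32 ≡ 39 (mod 67)
12^33 = 12^(32+1) ≡ 66 (mod 67).
Result is 66 ≡ −1, so (12/67) = −1.

-1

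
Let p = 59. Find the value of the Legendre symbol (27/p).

1

Euler's criterion: (27/59) ≡ 27^29 (mod 59).
27^2 ≡ 21 (mod 59)
27^4 ≡ 28 (mod 59)
27^8 ≡ 17 (mod 59)
27^16 ≡ 53 (mod 59)
27^29 = 27^(16+8+4+1) ≡ 1 (mod 59).
Result is 1, so (27/59) = 1.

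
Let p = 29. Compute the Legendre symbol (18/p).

-1

Euler's criterion: (18/29) ≡ 18^14 (mod 29).
18^2 ≡ 5 (mod 29)
18^4 ≡ 25 (mod 29)
18^8 ≡ 16 (mod 29)
18^14 = 18^(8+4+2) ≡ 28 (mod 29).
Result is 28 ≡ −1, so (18/29) = −1.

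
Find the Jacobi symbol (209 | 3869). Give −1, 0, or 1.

1

Reciprocity: 209 ≡ 1 and 3869 ≡ 1 (mod 4), so (209/3869) = +(3869/209).
Reduce top mod 209: now compute (107/209).
Reciprocity: 107 ≡ 3 and 209 ≡ 1 (mod 4), so (107/209) = +(209/107).
Reduce top mod 107: now compute (102/107).
Pull out 2: since 107 ≡ 3 (mod 8), (2/107) = -1.
Reciprocity: 51 ≡ 3 and 107 ≡ 3 (mod 4), so (51/107) = −(107/51).
Reduce top mod 51: now compute (5/51).
Reciprocity: 5 ≡ 1 and 51 ≡ 3 (mod 4), so (5/51) = +(51/5).
Reduce top mod 5: now compute (1/5).
Reached (1/5) = 1. Collecting the sign flips along the way, the symbol is +1.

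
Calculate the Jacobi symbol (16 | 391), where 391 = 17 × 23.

Pull out 2^4: since 391 ≡ 7 (mod 8), (2/391) = +1, so (2/391)^4 = +1.
Reached (1/391) = 1. Collecting the sign flips along the way, the symbol is +1.

1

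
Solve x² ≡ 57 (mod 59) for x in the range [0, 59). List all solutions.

23, 36

Since 59 ≡ 3 (mod 4), a square root of 57 is 57^((59+1)/4) = 57^15 mod 59.
Repeated squaring: 57^2≡4, 57^4≡16, 57^8≡20 (mod 59).
57^15 = 57^(8+4+2+1) ≡ 36 (mod 59).
Check: 36² = 1296 ≡ 57 (mod 59). The two roots are 23 and 36.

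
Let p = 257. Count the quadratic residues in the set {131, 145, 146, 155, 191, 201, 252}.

(131/257) = -1 → non-residue.
(145/257) = -1 → non-residue.
(146/257) = +1 → QR.
(155/257) = -1 → non-residue.
(191/257) = -1 → non-residue.
(201/257) = -1 → non-residue.
(252/257) = -1 → non-residue.
Total quadratic residues among the 7: 1.

1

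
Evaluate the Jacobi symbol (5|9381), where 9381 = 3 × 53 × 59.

Reciprocity: 5 ≡ 1 and 9381 ≡ 1 (mod 4), so (5/9381) = +(9381/5).
Reduce top mod 5: now compute (1/5).
Reached (1/5) = 1. Collecting the sign flips along the way, the symbol is +1.

1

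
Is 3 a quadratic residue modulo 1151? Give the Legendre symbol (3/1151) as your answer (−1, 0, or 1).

1

Reciprocity: 3 ≡ 3 and 1151 ≡ 3 (mod 4), so (3/1151) = −(1151/3).
Reduce top mod 3: now compute (2/3).
Pull out 2: since 3 ≡ 3 (mod 8), (2/3) = -1.
Reached (1/3) = 1. Collecting the sign flips along the way, the symbol is +1.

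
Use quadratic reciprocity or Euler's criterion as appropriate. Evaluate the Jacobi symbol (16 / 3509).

1

Pull out 2^4: since 3509 ≡ 5 (mod 8), (2/3509) = -1, so (2/3509)^4 = +1.
Reached (1/3509) = 1. Collecting the sign flips along the way, the symbol is +1.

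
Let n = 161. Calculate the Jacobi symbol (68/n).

1

Pull out 2^2: since 161 ≡ 1 (mod 8), (2/161) = +1, so (2/161)^2 = +1.
Reciprocity: 17 ≡ 1 and 161 ≡ 1 (mod 4), so (17/161) = +(161/17).
Reduce top mod 17: now compute (8/17).
Pull out 2^3: since 17 ≡ 1 (mod 8), (2/17) = +1, so (2/17)^3 = +1.
Reached (1/17) = 1. Collecting the sign flips along the way, the symbol is +1.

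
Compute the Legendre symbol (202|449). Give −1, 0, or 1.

Euler's criterion: (202/449) ≡ 202^224 (mod 449).
202^2 ≡ 394 (mod 449)
202^4 ≡ 331 (mod 449)
202^8 ≡ 5 (mod 449)
202^16 ≡ 25 (mod 449)
202^32 ≡ 176 (mod 449)
202^64 ≡ 444 (mod 449)
202^128 ≡ 25 (mod 449)
202^224 = 202^(128+64+32) ≡ 1 (mod 449).
Result is 1, so (202/449) = 1.

1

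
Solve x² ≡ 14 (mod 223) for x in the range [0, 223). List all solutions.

56, 167

Since 223 ≡ 3 (mod 4), a square root of 14 is 14^((223+1)/4) = 14^56 mod 223.
Repeated squaring: 14^2≡196, 14^4≡60, 14^8≡32, 14^16≡132, 14^32≡30 (mod 223).
14^56 = 14^(32+16+8) ≡ 56 (mod 223).
Check: 56² = 3136 ≡ 14 (mod 223). The two roots are 56 and 167.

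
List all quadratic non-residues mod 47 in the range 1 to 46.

5, 10, 11, 13, 15, 19, 20, 22, 23, 26, 29, 30, 31, 33, 35, 38, 39, 40, 41, 43, 44, 45, 46

Square k = 1,…,23 (k and 47−k give the same square):
1²=1, 2²=4, 3²=9, 4²=16, 5²=25, 6²=36, 7²≡2, 8²≡17, 9²≡34, 10²≡6, 11²≡27, 12²≡3, 13²≡28, 14²≡8, 15²≡37, 16²≡21, 17²≡7, 18²≡42, 19²≡32, 20²≡24, 21²≡18, 22²≡14, 23²≡12 (mod 47).
The residues are {1, 2, 3, 4, 6, 7, 8, 9, 12, 14, 16, 17, 18, 21, 24, 25, 27, 28, 32, 34, 36, 37, 42}; the non-residues are the remaining 23 nonzero classes.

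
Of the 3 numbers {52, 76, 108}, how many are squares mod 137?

1

(52/137) = -1 → non-residue.
(76/137) = +1 → QR.
(108/137) = -1 → non-residue.
Total quadratic residues among the 3: 1.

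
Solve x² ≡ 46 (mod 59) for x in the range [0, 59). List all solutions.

Since 59 ≡ 3 (mod 4), a square root of 46 is 46^((59+1)/4) = 46^15 mod 59.
Repeated squaring: 46^2≡51, 46^4≡5, 46^8≡25 (mod 59).
46^15 = 46^(8+4+2+1) ≡ 20 (mod 59).
Check: 20² = 400 ≡ 46 (mod 59). The two roots are 20 and 39.

20, 39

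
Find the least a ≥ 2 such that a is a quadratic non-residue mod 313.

(2/313) = +1, so 2 is a residue.
(3/313) = +1, so 3 is a residue.
(4/313) = +1, so 4 is a residue.
(5/313) = −1, so 5 is the smallest positive non-residue mod 313.

5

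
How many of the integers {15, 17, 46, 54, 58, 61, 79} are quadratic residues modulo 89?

2

(15/89) = -1 → non-residue.
(17/89) = +1 → QR.
(46/89) = -1 → non-residue.
(54/89) = -1 → non-residue.
(58/89) = -1 → non-residue.
(61/89) = -1 → non-residue.
(79/89) = +1 → QR.
Total quadratic residues among the 7: 2.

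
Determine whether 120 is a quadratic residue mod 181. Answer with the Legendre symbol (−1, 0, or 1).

-1

Pull out 2^3: since 181 ≡ 5 (mod 8), (2/181) = -1, so (2/181)^3 = -1.
Reciprocity: 15 ≡ 3 and 181 ≡ 1 (mod 4), so (15/181) = +(181/15).
Reduce top mod 15: now compute (1/15).
Reached (1/15) = 1. Collecting the sign flips along the way, the symbol is -1.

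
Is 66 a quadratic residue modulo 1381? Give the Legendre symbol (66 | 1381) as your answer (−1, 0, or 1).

Pull out 2: since 1381 ≡ 5 (mod 8), (2/1381) = -1.
Reciprocity: 33 ≡ 1 and 1381 ≡ 1 (mod 4), so (33/1381) = +(1381/33).
Reduce top mod 33: now compute (28/33).
Pull out 2^2: since 33 ≡ 1 (mod 8), (2/33) = +1, so (2/33)^2 = +1.
Reciprocity: 7 ≡ 3 and 33 ≡ 1 (mod 4), so (7/33) = +(33/7).
Reduce top mod 7: now compute (5/7).
Reciprocity: 5 ≡ 1 and 7 ≡ 3 (mod 4), so (5/7) = +(7/5).
Reduce top mod 5: now compute (2/5).
Pull out 2: since 5 ≡ 5 (mod 8), (2/5) = -1.
Reached (1/5) = 1. Collecting the sign flips along the way, the symbol is +1.

1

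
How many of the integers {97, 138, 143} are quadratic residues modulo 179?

(97/179) = -1 → non-residue.
(138/179) = +1 → QR.
(143/179) = -1 → non-residue.
Total quadratic residues among the 3: 1.

1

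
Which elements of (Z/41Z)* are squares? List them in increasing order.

Square k = 1,…,20 (k and 41−k give the same square):
1²=1, 2²=4, 3²=9, 4²=16, 5²=25, 6²=36, 7²≡8, 8²≡23, 9²≡40, 10²≡18, 11²≡39, 12²≡21, 13²≡5, 14²≡32, 15²≡20, 16²≡10, 17²≡2, 18²≡37, 19²≡33, 20²≡31 (mod 41).
So the quadratic residues mod 41 are {1, 2, 4, 5, 8, 9, 10, 16, 18, 20, 21, 23, 25, 31, 32, 33, 36, 37, 39, 40}.

1,2,4,5,8,9,10,16,18,20,21,23,25,31,32,33,36,37,39,40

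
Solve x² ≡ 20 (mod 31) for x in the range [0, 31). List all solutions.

Since 31 ≡ 3 (mod 4), a square root of 20 is 20^((31+1)/4) = 20^8 mod 31.
Repeated squaring: 20^2≡28, 20^4≡9, 20^8≡19 (mod 31).
20^8 = 20^(8) ≡ 19 (mod 31).
Check: 19² = 361 ≡ 20 (mod 31). The two roots are 12 and 19.

12, 19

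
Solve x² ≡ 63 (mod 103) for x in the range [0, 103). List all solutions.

Since 103 ≡ 3 (mod 4), a square root of 63 is 63^((103+1)/4) = 63^26 mod 103.
Repeated squaring: 63^2≡55, 63^4≡38, 63^8≡2, 63^16≡4 (mod 103).
63^26 = 63^(16+8+2) ≡ 28 (mod 103).
Check: 28² = 784 ≡ 63 (mod 103). The two roots are 28 and 75.

28, 75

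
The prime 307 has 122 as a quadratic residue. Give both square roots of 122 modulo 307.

95, 212

Since 307 ≡ 3 (mod 4), a square root of 122 is 122^((307+1)/4) = 122^77 mod 307.
Repeated squaring: 122^2≡148, 122^4≡107, 122^8≡90, 122^16≡118, 122^32≡109, 122^64≡215 (mod 307).
122^77 = 122^(64+8+4+1) ≡ 212 (mod 307).
Check: 212² = 44944 ≡ 122 (mod 307). The two roots are 95 and 212.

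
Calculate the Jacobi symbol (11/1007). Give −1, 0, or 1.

Reciprocity: 11 ≡ 3 and 1007 ≡ 3 (mod 4), so (11/1007) = −(1007/11).
Reduce top mod 11: now compute (6/11).
Pull out 2: since 11 ≡ 3 (mod 8), (2/11) = -1.
Reciprocity: 3 ≡ 3 and 11 ≡ 3 (mod 4), so (3/11) = −(11/3).
Reduce top mod 3: now compute (2/3).
Pull out 2: since 3 ≡ 3 (mod 8), (2/3) = -1.
Reached (1/3) = 1. Collecting the sign flips along the way, the symbol is +1.

1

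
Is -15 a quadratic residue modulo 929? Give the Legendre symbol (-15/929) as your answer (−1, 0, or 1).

First reduce: -15 ≡ 914 (mod 929).
Pull out 2: since 929 ≡ 1 (mod 8), (2/929) = +1.
Reciprocity: 457 ≡ 1 and 929 ≡ 1 (mod 4), so (457/929) = +(929/457).
Reduce top mod 457: now compute (15/457).
Reciprocity: 15 ≡ 3 and 457 ≡ 1 (mod 4), so (15/457) = +(457/15).
Reduce top mod 15: now compute (7/15).
Reciprocity: 7 ≡ 3 and 15 ≡ 3 (mod 4), so (7/15) = −(15/7).
Reduce top mod 7: now compute (1/7).
Reached (1/7) = 1. Collecting the sign flips along the way, the symbol is -1.

-1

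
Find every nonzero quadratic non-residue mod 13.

Square k = 1,…,6 (k and 13−k give the same square):
1²=1, 2²=4, 3²=9, 4²≡3, 5²≡12, 6²≡10 (mod 13).
The residues are {1, 3, 4, 9, 10, 12}; the non-residues are the remaining 6 nonzero classes.

2, 5, 6, 7, 8, 11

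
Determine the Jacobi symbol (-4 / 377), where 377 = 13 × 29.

1

First reduce: -4 ≡ 373 (mod 377).
Reciprocity: 373 ≡ 1 and 377 ≡ 1 (mod 4), so (373/377) = +(377/373).
Reduce top mod 373: now compute (4/373).
Pull out 2^2: since 373 ≡ 5 (mod 8), (2/373) = -1, so (2/373)^2 = +1.
Reached (1/373) = 1. Collecting the sign flips along the way, the symbol is +1.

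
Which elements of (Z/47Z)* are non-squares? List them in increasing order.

5,10,11,13,15,19,20,22,23,26,29,30,31,33,35,38,39,40,41,43,44,45,46

Square k = 1,…,23 (k and 47−k give the same square):
1²=1, 2²=4, 3²=9, 4²=16, 5²=25, 6²=36, 7²≡2, 8²≡17, 9²≡34, 10²≡6, 11²≡27, 12²≡3, 13²≡28, 14²≡8, 15²≡37, 16²≡21, 17²≡7, 18²≡42, 19²≡32, 20²≡24, 21²≡18, 22²≡14, 23²≡12 (mod 47).
The residues are {1, 2, 3, 4, 6, 7, 8, 9, 12, 14, 16, 17, 18, 21, 24, 25, 27, 28, 32, 34, 36, 37, 42}; the non-residues are the remaining 23 nonzero classes.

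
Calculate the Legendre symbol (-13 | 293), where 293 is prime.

-1

First reduce: -13 ≡ 280 (mod 293).
Pull out 2^3: since 293 ≡ 5 (mod 8), (2/293) = -1, so (2/293)^3 = -1.
Reciprocity: 35 ≡ 3 and 293 ≡ 1 (mod 4), so (35/293) = +(293/35).
Reduce top mod 35: now compute (13/35).
Reciprocity: 13 ≡ 1 and 35 ≡ 3 (mod 4), so (13/35) = +(35/13).
Reduce top mod 13: now compute (9/13).
Reciprocity: 9 ≡ 1 and 13 ≡ 1 (mod 4), so (9/13) = +(13/9).
Reduce top mod 9: now compute (4/9).
Pull out 2^2: since 9 ≡ 1 (mod 8), (2/9) = +1, so (2/9)^2 = +1.
Reached (1/9) = 1. Collecting the sign flips along the way, the symbol is -1.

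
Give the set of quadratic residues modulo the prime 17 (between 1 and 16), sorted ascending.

1, 2, 4, 8, 9, 13, 15, 16

Square k = 1,…,8 (k and 17−k give the same square):
1²=1, 2²=4, 3²=9, 4²=16, 5²≡8, 6²≡2, 7²≡15, 8²≡13 (mod 17).
So the quadratic residues mod 17 are {1, 2, 4, 8, 9, 13, 15, 16}.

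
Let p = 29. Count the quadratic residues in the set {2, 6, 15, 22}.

(2/29) = -1 → non-residue.
(6/29) = +1 → QR.
(15/29) = -1 → non-residue.
(22/29) = +1 → QR.
Total quadratic residues among the 4: 2.

2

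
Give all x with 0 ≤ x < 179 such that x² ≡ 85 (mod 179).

62, 117

Since 179 ≡ 3 (mod 4), a square root of 85 is 85^((179+1)/4) = 85^45 mod 179.
Repeated squaring: 85^2≡65, 85^4≡108, 85^8≡29, 85^16≡125, 85^32≡52 (mod 179).
85^45 = 85^(32+8+4+1) ≡ 117 (mod 179).
Check: 117² = 13689 ≡ 85 (mod 179). The two roots are 62 and 117.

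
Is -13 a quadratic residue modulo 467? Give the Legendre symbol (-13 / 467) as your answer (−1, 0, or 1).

Euler's criterion: (-13/467) ≡ 454^233 (mod 467).
454^2 ≡ 169 (mod 467)
454^4 ≡ 74 (mod 467)
454^8 ≡ 339 (mod 467)
454^16 ≡ 39 (mod 467)
454^32 ≡ 120 (mod 467)
454^64 ≡ 390 (mod 467)
454^128 ≡ 325 (mod 467)
454^233 = 454^(128+64+32+8+1) ≡ 466 (mod 467).
Result is 466 ≡ −1, so (-13/467) = −1.

-1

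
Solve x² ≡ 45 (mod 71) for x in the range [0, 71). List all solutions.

20, 51

Since 71 ≡ 3 (mod 4), a square root of 45 is 45^((71+1)/4) = 45^18 mod 71.
Repeated squaring: 45^2≡37, 45^4≡20, 45^8≡45, 45^16≡37 (mod 71).
45^18 = 45^(16+2) ≡ 20 (mod 71).
Check: 20² = 400 ≡ 45 (mod 71). The two roots are 20 and 51.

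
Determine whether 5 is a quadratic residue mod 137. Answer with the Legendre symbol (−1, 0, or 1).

Euler's criterion: (5/137) ≡ 5^68 (mod 137).
5^2 ≡ 25 (mod 137)
5^4 ≡ 77 (mod 137)
5^8 ≡ 38 (mod 137)
5^16 ≡ 74 (mod 137)
5^32 ≡ 133 (mod 137)
5^64 ≡ 16 (mod 137)
5^68 = 5^(64+4) ≡ 136 (mod 137).
Result is 136 ≡ −1, so (5/137) = −1.

-1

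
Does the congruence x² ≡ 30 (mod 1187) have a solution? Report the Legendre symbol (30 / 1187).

Euler's criterion: (30/1187) ≡ 30^593 (mod 1187).
30^2 ≡ 900 (mod 1187)
30^4 ≡ 466 (mod 1187)
30^8 ≡ 1122 (mod 1187)
30^16 ≡ 664 (mod 1187)
30^32 ≡ 519 (mod 1187)
30^64 ≡ 1099 (mod 1187)
30^128 ≡ 622 (mod 1187)
30^256 ≡ 1109 (mod 1187)
30^512 ≡ 149 (mod 1187)
30^593 = 30^(512+64+16+1) ≡ 1 (mod 1187).
Result is 1, so (30/1187) = 1.

1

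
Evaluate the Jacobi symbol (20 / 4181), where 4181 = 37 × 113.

Pull out 2^2: since 4181 ≡ 5 (mod 8), (2/4181) = -1, so (2/4181)^2 = +1.
Reciprocity: 5 ≡ 1 and 4181 ≡ 1 (mod 4), so (5/4181) = +(4181/5).
Reduce top mod 5: now compute (1/5).
Reached (1/5) = 1. Collecting the sign flips along the way, the symbol is +1.

1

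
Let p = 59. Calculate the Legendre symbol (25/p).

1

Euler's criterion: (25/59) ≡ 25^29 (mod 59).
25^2 ≡ 35 (mod 59)
25^4 ≡ 45 (mod 59)
25^8 ≡ 19 (mod 59)
25^16 ≡ 7 (mod 59)
25^29 = 25^(16+8+4+1) ≡ 1 (mod 59).
Result is 1, so (25/59) = 1.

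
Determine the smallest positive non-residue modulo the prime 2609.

(2/2609) = +1, so 2 is a residue.
(3/2609) = −1, so 3 is the smallest positive non-residue mod 2609.

3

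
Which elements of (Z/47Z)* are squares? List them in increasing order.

1 2 3 4 6 7 8 9 12 14 16 17 18 21 24 25 27 28 32 34 36 37 42

Square k = 1,…,23 (k and 47−k give the same square):
1²=1, 2²=4, 3²=9, 4²=16, 5²=25, 6²=36, 7²≡2, 8²≡17, 9²≡34, 10²≡6, 11²≡27, 12²≡3, 13²≡28, 14²≡8, 15²≡37, 16²≡21, 17²≡7, 18²≡42, 19²≡32, 20²≡24, 21²≡18, 22²≡14, 23²≡12 (mod 47).
So the quadratic residues mod 47 are {1, 2, 3, 4, 6, 7, 8, 9, 12, 14, 16, 17, 18, 21, 24, 25, 27, 28, 32, 34, 36, 37, 42}.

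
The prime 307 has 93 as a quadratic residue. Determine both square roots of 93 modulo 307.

20, 287

Since 307 ≡ 3 (mod 4), a square root of 93 is 93^((307+1)/4) = 93^77 mod 307.
Repeated squaring: 93^2≡53, 93^4≡46, 93^8≡274, 93^16≡168, 93^32≡287, 93^64≡93 (mod 307).
93^77 = 93^(64+8+4+1) ≡ 287 (mod 307).
Check: 287² = 82369 ≡ 93 (mod 307). The two roots are 20 and 287.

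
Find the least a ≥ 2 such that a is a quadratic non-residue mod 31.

3

(2/31) = +1, so 2 is a residue.
(3/31) = −1, so 3 is the smallest positive non-residue mod 31.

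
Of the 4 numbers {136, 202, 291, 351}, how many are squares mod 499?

3

(136/499) = +1 → QR.
(202/499) = -1 → non-residue.
(291/499) = +1 → QR.
(351/499) = +1 → QR.
Total quadratic residues among the 4: 3.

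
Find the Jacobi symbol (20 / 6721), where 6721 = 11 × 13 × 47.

1

Pull out 2^2: since 6721 ≡ 1 (mod 8), (2/6721) = +1, so (2/6721)^2 = +1.
Reciprocity: 5 ≡ 1 and 6721 ≡ 1 (mod 4), so (5/6721) = +(6721/5).
Reduce top mod 5: now compute (1/5).
Reached (1/5) = 1. Collecting the sign flips along the way, the symbol is +1.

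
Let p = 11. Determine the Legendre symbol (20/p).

First reduce: 20 ≡ 9 (mod 11).
Reciprocity: 9 ≡ 1 and 11 ≡ 3 (mod 4), so (9/11) = +(11/9).
Reduce top mod 9: now compute (2/9).
Pull out 2: since 9 ≡ 1 (mod 8), (2/9) = +1.
Reached (1/9) = 1. Collecting the sign flips along the way, the symbol is +1.

1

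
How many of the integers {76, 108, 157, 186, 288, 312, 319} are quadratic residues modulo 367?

(76/367) = -1 → non-residue.
(108/367) = -1 → non-residue.
(157/367) = -1 → non-residue.
(186/367) = -1 → non-residue.
(288/367) = +1 → QR.
(312/367) = -1 → non-residue.
(319/367) = +1 → QR.
Total quadratic residues among the 7: 2.

2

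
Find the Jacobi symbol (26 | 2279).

1

Pull out 2: since 2279 ≡ 7 (mod 8), (2/2279) = +1.
Reciprocity: 13 ≡ 1 and 2279 ≡ 3 (mod 4), so (13/2279) = +(2279/13).
Reduce top mod 13: now compute (4/13).
Pull out 2^2: since 13 ≡ 5 (mod 8), (2/13) = -1, so (2/13)^2 = +1.
Reached (1/13) = 1. Collecting the sign flips along the way, the symbol is +1.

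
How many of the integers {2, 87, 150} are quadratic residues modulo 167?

(2/167) = +1 → QR.
(87/167) = +1 → QR.
(150/167) = +1 → QR.
Total quadratic residues among the 3: 3.

3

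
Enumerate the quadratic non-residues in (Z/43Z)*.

2,3,5,7,8,12,18,19,20,22,26,27,28,29,30,32,33,34,37,39,42

Square k = 1,…,21 (k and 43−k give the same square):
1²=1, 2²=4, 3²=9, 4²=16, 5²=25, 6²=36, 7²≡6, 8²≡21, 9²≡38, 10²≡14, 11²≡35, 12²≡15, 13²≡40, 14²≡24, 15²≡10, 16²≡41, 17²≡31, 18²≡23, 19²≡17, 20²≡13, 21²≡11 (mod 43).
The residues are {1, 4, 6, 9, 10, 11, 13, 14, 15, 16, 17, 21, 23, 24, 25, 31, 35, 36, 38, 40, 41}; the non-residues are the remaining 21 nonzero classes.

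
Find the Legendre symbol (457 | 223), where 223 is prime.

Euler's criterion: (457/223) ≡ 11^111 (mod 223).
11^2 ≡ 121 (mod 223)
11^4 ≡ 146 (mod 223)
11^8 ≡ 131 (mod 223)
11^16 ≡ 213 (mod 223)
11^32 ≡ 100 (mod 223)
11^64 ≡ 188 (mod 223)
11^111 = 11^(64+32+8+4+2+1) ≡ 222 (mod 223).
Result is 222 ≡ −1, so (457/223) = −1.

-1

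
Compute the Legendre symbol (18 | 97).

Pull out 2: since 97 ≡ 1 (mod 8), (2/97) = +1.
Reciprocity: 9 ≡ 1 and 97 ≡ 1 (mod 4), so (9/97) = +(97/9).
Reduce top mod 9: now compute (7/9).
Reciprocity: 7 ≡ 3 and 9 ≡ 1 (mod 4), so (7/9) = +(9/7).
Reduce top mod 7: now compute (2/7).
Pull out 2: since 7 ≡ 7 (mod 8), (2/7) = +1.
Reached (1/7) = 1. Collecting the sign flips along the way, the symbol is +1.

1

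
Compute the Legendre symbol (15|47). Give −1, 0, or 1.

Reciprocity: 15 ≡ 3 and 47 ≡ 3 (mod 4), so (15/47) = −(47/15).
Reduce top mod 15: now compute (2/15).
Pull out 2: since 15 ≡ 7 (mod 8), (2/15) = +1.
Reached (1/15) = 1. Collecting the sign flips along the way, the symbol is -1.

-1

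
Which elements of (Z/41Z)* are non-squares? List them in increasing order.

Square k = 1,…,20 (k and 41−k give the same square):
1²=1, 2²=4, 3²=9, 4²=16, 5²=25, 6²=36, 7²≡8, 8²≡23, 9²≡40, 10²≡18, 11²≡39, 12²≡21, 13²≡5, 14²≡32, 15²≡20, 16²≡10, 17²≡2, 18²≡37, 19²≡33, 20²≡31 (mod 41).
The residues are {1, 2, 4, 5, 8, 9, 10, 16, 18, 20, 21, 23, 25, 31, 32, 33, 36, 37, 39, 40}; the non-residues are the remaining 20 nonzero classes.

3 6 7 11 12 13 14 15 17 19 22 24 26 27 28 29 30 34 35 38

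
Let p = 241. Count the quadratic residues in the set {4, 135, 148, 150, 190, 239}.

4

(4/241) = +1 → QR.
(135/241) = +1 → QR.
(148/241) = -1 → non-residue.
(150/241) = +1 → QR.
(190/241) = -1 → non-residue.
(239/241) = +1 → QR.
Total quadratic residues among the 6: 4.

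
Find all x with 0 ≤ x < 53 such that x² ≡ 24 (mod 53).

53 ≡ 1 (mod 4), so we find a root by search.
Trying successive values, 17² = 289 ≡ 24 (mod 53). The other root is 53 − 17 = 36.

17, 36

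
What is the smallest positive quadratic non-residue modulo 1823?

5

(2/1823) = +1, so 2 is a residue.
(3/1823) = +1, so 3 is a residue.
(4/1823) = +1, so 4 is a residue.
(5/1823) = −1, so 5 is the smallest positive non-residue mod 1823.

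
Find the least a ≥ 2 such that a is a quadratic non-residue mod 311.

11

(2/311) = +1, so 2 is a residue.
(3/311) = +1, so 3 is a residue.
(4/311) = +1, so 4 is a residue.
(5/311) = +1, so 5 is a residue.
(6/311) = +1, so 6 is a residue.
(7/311) = +1, so 7 is a residue.
(8/311) = +1, so 8 is a residue.
(9/311) = +1, so 9 is a residue.
(10/311) = +1, so 10 is a residue.
(11/311) = −1, so 11 is the smallest positive non-residue mod 311.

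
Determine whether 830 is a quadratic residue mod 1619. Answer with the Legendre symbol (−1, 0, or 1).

Pull out 2: since 1619 ≡ 3 (mod 8), (2/1619) = -1.
Reciprocity: 415 ≡ 3 and 1619 ≡ 3 (mod 4), so (415/1619) = −(1619/415).
Reduce top mod 415: now compute (374/415).
Pull out 2: since 415 ≡ 7 (mod 8), (2/415) = +1.
Reciprocity: 187 ≡ 3 and 415 ≡ 3 (mod 4), so (187/415) = −(415/187).
Reduce top mod 187: now compute (41/187).
Reciprocity: 41 ≡ 1 and 187 ≡ 3 (mod 4), so (41/187) = +(187/41).
Reduce top mod 41: now compute (23/41).
Reciprocity: 23 ≡ 3 and 41 ≡ 1 (mod 4), so (23/41) = +(41/23).
Reduce top mod 23: now compute (18/23).
Pull out 2: since 23 ≡ 7 (mod 8), (2/23) = +1.
Reciprocity: 9 ≡ 1 and 23 ≡ 3 (mod 4), so (9/23) = +(23/9).
Reduce top mod 9: now compute (5/9).
Reciprocity: 5 ≡ 1 and 9 ≡ 1 (mod 4), so (5/9) = +(9/5).
Reduce top mod 5: now compute (4/5).
Pull out 2^2: since 5 ≡ 5 (mod 8), (2/5) = -1, so (2/5)^2 = +1.
Reached (1/5) = 1. Collecting the sign flips along the way, the symbol is -1.

-1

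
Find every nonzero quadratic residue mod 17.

Square k = 1,…,8 (k and 17−k give the same square):
1²=1, 2²=4, 3²=9, 4²=16, 5²≡8, 6²≡2, 7²≡15, 8²≡13 (mod 17).
So the quadratic residues mod 17 are {1, 2, 4, 8, 9, 13, 15, 16}.

1,2,4,8,9,13,15,16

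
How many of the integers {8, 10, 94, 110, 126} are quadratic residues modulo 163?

(8/163) = -1 → non-residue.
(10/163) = +1 → QR.
(94/163) = -1 → non-residue.
(110/163) = -1 → non-residue.
(126/163) = +1 → QR.
Total quadratic residues among the 5: 2.

2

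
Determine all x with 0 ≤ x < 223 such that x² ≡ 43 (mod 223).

97, 126

Since 223 ≡ 3 (mod 4), a square root of 43 is 43^((223+1)/4) = 43^56 mod 223.
Repeated squaring: 43^2≡65, 43^4≡211, 43^8≡144, 43^16≡220, 43^32≡9 (mod 223).
43^56 = 43^(32+16+8) ≡ 126 (mod 223).
Check: 126² = 15876 ≡ 43 (mod 223). The two roots are 97 and 126.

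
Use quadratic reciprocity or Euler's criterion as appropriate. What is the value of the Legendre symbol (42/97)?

Euler's criterion: (42/97) ≡ 42^48 (mod 97).
42^2 ≡ 18 (mod 97)
42^4 ≡ 33 (mod 97)
42^8 ≡ 22 (mod 97)
42^16 ≡ 96 (mod 97)
42^32 ≡ 1 (mod 97)
42^48 = 42^(32+16) ≡ 96 (mod 97).
Result is 96 ≡ −1, so (42/97) = −1.

-1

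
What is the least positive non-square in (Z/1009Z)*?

(2/1009) = +1, so 2 is a residue.
(3/1009) = +1, so 3 is a residue.
(4/1009) = +1, so 4 is a residue.
(5/1009) = +1, so 5 is a residue.
(6/1009) = +1, so 6 is a residue.
(7/1009) = +1, so 7 is a residue.
(8/1009) = +1, so 8 is a residue.
(9/1009) = +1, so 9 is a residue.
(10/1009) = +1, so 10 is a residue.
(11/1009) = −1, so 11 is the smallest positive non-residue mod 1009.

11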